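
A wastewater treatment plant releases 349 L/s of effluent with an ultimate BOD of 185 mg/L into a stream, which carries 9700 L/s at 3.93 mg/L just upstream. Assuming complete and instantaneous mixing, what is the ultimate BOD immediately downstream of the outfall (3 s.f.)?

Flow-weighted mixing: C = (Q_r C_r + Q_w C_w)/(Q_r + Q_w)
= (9700×3.93 + 349×185)/(9700 + 349) = 102700/10050 = 10.22 mg/L.

10.2 mg/L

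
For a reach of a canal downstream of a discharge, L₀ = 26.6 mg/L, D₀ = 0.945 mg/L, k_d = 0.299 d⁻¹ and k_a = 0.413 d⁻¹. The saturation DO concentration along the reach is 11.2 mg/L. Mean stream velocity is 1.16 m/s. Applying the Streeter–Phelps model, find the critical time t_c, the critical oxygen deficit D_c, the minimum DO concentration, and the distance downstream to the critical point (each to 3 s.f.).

With k_a/k_d = 1.381 and 1 − D₀(k_a−k_d)/(k_d L₀) = 0.9865,
t_c = ln(1.381 × 0.9865) / (0.413 − 0.299) = ln(1.363) / 0.1140 = 0.3094/0.1140 = 2.714 d.
L(t_c) = L₀ e^(−k_d t_c) = 26.6 × 0.4442 = 11.82 mg/L, and at the critical point k_a D_c = k_d L, so D_c = (0.299/0.413) × 11.82 = 8.555 mg/L.
Minimum DO = C_s − D_c = 11.2 − 8.555 = 2.645 mg/L.
x_c = v t_c = 1.16 m/s × 2.714 d × 86400 s/d = 272000 m ≈ 272 km.

t_c ≈ 2.71 d; D_c ≈ 8.55 mg/L; min DO ≈ 2.65 mg/L; x_c ≈ 272 km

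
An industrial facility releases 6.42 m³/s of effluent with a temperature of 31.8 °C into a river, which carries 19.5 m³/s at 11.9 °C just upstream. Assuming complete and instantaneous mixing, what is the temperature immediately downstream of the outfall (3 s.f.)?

Flow-weighted mixing: C = (Q_r C_r + Q_w C_w)/(Q_r + Q_w)
= (19.5×11.9 + 6.42×31.8)/(19.5 + 6.42) = 436.2/25.92 = 16.83 °C.

16.8 °C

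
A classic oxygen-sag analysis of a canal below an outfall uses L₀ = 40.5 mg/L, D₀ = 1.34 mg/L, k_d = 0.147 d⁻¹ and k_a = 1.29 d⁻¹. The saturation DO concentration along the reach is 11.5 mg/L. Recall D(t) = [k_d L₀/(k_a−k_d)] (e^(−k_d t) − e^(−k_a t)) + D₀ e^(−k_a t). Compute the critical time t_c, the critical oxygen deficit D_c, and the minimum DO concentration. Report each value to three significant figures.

t_c ≈ 1.64 d; D_c ≈ 3.63 mg/L; min DO ≈ 7.87 mg/L

t_c = [1/(k_a−k_d)] ln[(k_a/k_d)(1 − D₀(k_a−k_d)/(k_d L₀))]
= [1/(1.29−0.147)] ln[(1.29/0.147)(1 − 1.34×1.143/(0.147×40.5))]
= (1/1.143) ln[8.776 × 0.7427] = 0.8749 × ln(6.518) = 0.8749 × 1.875 = 1.640 d.
L(t_c) = L₀ e^(−k_d t_c) = 40.5 × 0.7858 = 31.82 mg/L, and at the critical point k_a D_c = k_d L, so D_c = (0.147/1.29) × 31.82 = 3.626 mg/L.
Minimum DO = C_s − D_c = 11.5 − 3.626 = 7.874 mg/L.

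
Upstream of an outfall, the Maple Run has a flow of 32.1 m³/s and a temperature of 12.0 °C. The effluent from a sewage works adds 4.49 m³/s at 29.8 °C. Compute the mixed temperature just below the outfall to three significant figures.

14.2 °C

Flow-weighted mixing: C = (Q_r C_r + Q_w C_w)/(Q_r + Q_w)
= (32.1×12.0 + 4.49×29.8)/(32.1 + 4.49) = 519.0/36.59 = 14.18 °C.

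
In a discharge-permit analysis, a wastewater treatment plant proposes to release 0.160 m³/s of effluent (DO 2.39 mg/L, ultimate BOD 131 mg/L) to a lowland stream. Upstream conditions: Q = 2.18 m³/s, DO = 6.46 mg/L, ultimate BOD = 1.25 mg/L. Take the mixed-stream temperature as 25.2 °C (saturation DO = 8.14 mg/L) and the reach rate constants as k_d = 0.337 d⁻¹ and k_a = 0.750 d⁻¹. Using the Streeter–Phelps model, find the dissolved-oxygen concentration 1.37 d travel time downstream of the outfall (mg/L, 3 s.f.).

DO ≈ 5.19 mg/L

Mixed DO = (2.18×6.46 + 0.160×2.39)/(2.18+0.160) = 14.47/2.340 = 6.182 mg/L.
Mixed L₀ = (2.18×1.25 + 0.160×131)/(2.340) = 23.69/2.340 = 10.12 mg/L.
Initial deficit D₀ = C_s − DO₀ = 8.14 − 6.182 = 1.958 mg/L.
D(1.37) = [0.337×10.12/(0.750−0.337)](e^(−0.337×1.37) − e^(−0.750×1.37)) + 1.958 e^(−0.750×1.37)
= 8.259 × (0.6302 − 0.3579) + 1.958 × 0.3579 = 2.950 mg/L.
DO = 8.14 − 2.950 = 5.190 mg/L.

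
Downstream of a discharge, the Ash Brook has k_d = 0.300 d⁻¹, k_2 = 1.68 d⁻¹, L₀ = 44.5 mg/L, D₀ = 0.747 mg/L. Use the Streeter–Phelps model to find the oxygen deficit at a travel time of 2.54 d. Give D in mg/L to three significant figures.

D ≈ 4.39 mg/L

k_d L₀/(k_2−k_d) = 0.300×44.5/(1.68−0.300) = 13.35/1.380 = 9.674 mg/L.
e^(−k_d t) = e^(−0.300×2.540) = 0.4667; e^(−k_2 t) = e^(−1.68×2.540) = 0.01402.
D = 9.674 × (0.4667 − 0.01402) + 0.747 × 0.01402 = 4.379 + 0.01047 = 4.390 mg/L.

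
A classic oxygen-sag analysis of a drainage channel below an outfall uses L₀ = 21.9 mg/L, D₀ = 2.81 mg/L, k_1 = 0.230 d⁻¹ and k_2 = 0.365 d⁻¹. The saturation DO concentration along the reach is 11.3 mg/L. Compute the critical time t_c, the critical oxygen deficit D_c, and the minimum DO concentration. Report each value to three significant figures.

t_c ≈ 2.84 d; D_c ≈ 7.18 mg/L; min DO ≈ 4.12 mg/L

With k_2/k_1 = 1.587 and 1 − D₀(k_2−k_1)/(k_1 L₀) = 0.9247,
t_c = ln(1.587 × 0.9247) / (0.365 − 0.230) = ln(1.467) / 0.1350 = 0.3835/0.1350 = 2.841 d.
L(t_c) = L₀ e^(−k_1 t_c) = 21.9 × 0.5203 = 11.39 mg/L, and at the critical point k_2 D_c = k_1 L, so D_c = (0.230/0.365) × 11.39 = 7.180 mg/L.
Minimum DO = C_s − D_c = 11.3 − 7.180 = 4.120 mg/L.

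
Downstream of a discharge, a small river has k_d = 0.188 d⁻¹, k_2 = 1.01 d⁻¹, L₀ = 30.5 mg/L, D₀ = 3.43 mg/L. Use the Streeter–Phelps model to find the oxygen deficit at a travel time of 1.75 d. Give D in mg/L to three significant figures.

D ≈ 4.41 mg/L

k_d L₀/(k_2−k_d) = 0.188×30.5/(1.01−0.188) = 5.734/0.8220 = 6.976 mg/L.
e^(−k_d t) = e^(−0.188×1.750) = 0.7196; e^(−k_2 t) = e^(−1.01×1.750) = 0.1708.
D = 6.976 × (0.7196 − 0.1708) + 3.43 × 0.1708 = 3.829 + 0.5857 = 4.415 mg/L.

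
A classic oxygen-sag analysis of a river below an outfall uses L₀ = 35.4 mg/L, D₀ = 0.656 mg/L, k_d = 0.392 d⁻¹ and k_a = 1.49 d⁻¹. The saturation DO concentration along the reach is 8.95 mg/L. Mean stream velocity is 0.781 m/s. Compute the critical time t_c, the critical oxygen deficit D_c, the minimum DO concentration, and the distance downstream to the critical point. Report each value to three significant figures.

t_c ≈ 1.17 d; D_c ≈ 5.89 mg/L; min DO ≈ 3.06 mg/L; x_c ≈ 78.8 km

With k_a/k_d = 3.801 and 1 − D₀(k_a−k_d)/(k_d L₀) = 0.9481,
t_c = ln(3.801 × 0.9481) / (1.49 − 0.392) = ln(3.604) / 1.098 = 1.282/1.098 = 1.168 d.
D_c = (k_d/k_a) L₀ e^(−k_d t_c) = (0.392/1.49) × 35.4 × e^(−0.392×1.168) = 0.2631 × 35.4 × 0.6328 = 5.893 mg/L.
Minimum DO = C_s − D_c = 8.95 − 5.893 = 3.057 mg/L.
x_c = v t_c = 0.781 m/s × 1.168 d × 86400 s/d = 78780 m ≈ 78.8 km.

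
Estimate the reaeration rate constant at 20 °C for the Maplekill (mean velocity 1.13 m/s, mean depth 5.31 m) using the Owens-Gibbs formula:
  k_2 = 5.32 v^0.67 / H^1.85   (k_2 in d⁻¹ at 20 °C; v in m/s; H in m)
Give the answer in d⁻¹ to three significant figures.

k_2 ≈ 0.263 d⁻¹

k_2 = 5.32 × 1.13^0.67 / 5.31^1.85 = 5.32 × 1.085 / 21.95 = 0.2631 d⁻¹.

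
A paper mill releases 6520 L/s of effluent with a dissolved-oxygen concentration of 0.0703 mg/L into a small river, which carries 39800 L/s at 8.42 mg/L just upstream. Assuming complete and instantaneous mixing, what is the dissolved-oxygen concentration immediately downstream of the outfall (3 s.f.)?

Flow-weighted mixing: C = (Q_r C_r + Q_w C_w)/(Q_r + Q_w)
= (39800×8.42 + 6520×0.0703)/(39800 + 6520) = 335600/46320 = 7.245 mg/L.

7.24 mg/L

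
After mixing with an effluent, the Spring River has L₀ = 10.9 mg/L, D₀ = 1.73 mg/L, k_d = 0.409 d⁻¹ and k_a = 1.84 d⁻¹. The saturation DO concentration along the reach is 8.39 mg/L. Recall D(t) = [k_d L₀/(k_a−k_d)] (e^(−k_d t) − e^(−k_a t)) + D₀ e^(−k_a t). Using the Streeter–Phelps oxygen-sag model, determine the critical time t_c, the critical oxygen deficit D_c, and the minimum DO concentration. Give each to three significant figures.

t_c ≈ 0.485 d; D_c ≈ 1.99 mg/L; min DO ≈ 6.40 mg/L

With k_a/k_d = 4.499 and 1 − D₀(k_a−k_d)/(k_d L₀) = 0.4447,
t_c = ln(4.499 × 0.4447) / (1.84 − 0.409) = ln(2.001) / 1.431 = 0.6934/1.431 = 0.4846 d.
D_c = (k_d/k_a) L₀ e^(−k_d t_c) = (0.409/1.84) × 10.9 × e^(−0.409×0.4846) = 0.2223 × 10.9 × 0.8202 = 1.987 mg/L.
Minimum DO = C_s − D_c = 8.39 − 1.987 = 6.403 mg/L.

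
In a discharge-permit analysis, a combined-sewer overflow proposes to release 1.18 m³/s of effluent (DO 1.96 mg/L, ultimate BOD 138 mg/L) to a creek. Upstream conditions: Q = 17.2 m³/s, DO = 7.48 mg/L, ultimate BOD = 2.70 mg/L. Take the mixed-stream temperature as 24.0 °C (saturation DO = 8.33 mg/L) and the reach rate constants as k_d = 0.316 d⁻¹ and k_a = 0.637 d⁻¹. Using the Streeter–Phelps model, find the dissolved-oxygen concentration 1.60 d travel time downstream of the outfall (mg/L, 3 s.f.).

Mixed DO = (17.2×7.48 + 1.18×1.96)/(17.2+1.18) = 131.0/18.38 = 7.126 mg/L.
Mixed L₀ = (17.2×2.70 + 1.18×138)/(18.38) = 209.3/18.38 = 11.39 mg/L.
Initial deficit D₀ = C_s − DO₀ = 8.33 − 7.126 = 1.204 mg/L.
D(1.60) = [0.316×11.39/(0.637−0.316)](e^(−0.316×1.60) − e^(−0.637×1.60)) + 1.204 e^(−0.637×1.60)
= 11.21 × (0.6031 − 0.3609) + 1.204 × 0.3609 = 3.150 mg/L.
DO = 8.33 − 3.150 = 5.180 mg/L.

DO ≈ 5.18 mg/L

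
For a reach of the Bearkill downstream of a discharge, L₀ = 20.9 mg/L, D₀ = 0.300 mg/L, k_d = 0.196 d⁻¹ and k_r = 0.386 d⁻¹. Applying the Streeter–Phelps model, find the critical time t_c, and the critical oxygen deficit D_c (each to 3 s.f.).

t_c ≈ 3.49 d; D_c ≈ 5.35 mg/L

t_c = [1/(k_r−k_d)] ln[(k_r/k_d)(1 − D₀(k_r−k_d)/(k_d L₀))]
= [1/(0.386−0.196)] ln[(0.386/0.196)(1 − 0.300×0.1900/(0.196×20.9))]
= (1/0.1900) ln[1.969 × 0.9861] = 5.263 × ln(1.942) = 5.263 × 0.6637 = 3.493 d.
D_c = (k_d/k_r) L₀ e^(−k_d t_c) = (0.196/0.386) × 20.9 × e^(−0.196×3.493) = 0.5078 × 20.9 × 0.5043 = 5.351 mg/L.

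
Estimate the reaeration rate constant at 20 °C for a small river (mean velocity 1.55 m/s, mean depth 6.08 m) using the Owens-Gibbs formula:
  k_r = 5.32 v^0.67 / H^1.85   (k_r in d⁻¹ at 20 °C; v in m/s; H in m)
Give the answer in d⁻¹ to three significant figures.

k_r = 5.32 × 1.55^0.67 / 6.08^1.85 = 5.32 × 1.341 / 28.20 = 0.2531 d⁻¹.

k_r ≈ 0.253 d⁻¹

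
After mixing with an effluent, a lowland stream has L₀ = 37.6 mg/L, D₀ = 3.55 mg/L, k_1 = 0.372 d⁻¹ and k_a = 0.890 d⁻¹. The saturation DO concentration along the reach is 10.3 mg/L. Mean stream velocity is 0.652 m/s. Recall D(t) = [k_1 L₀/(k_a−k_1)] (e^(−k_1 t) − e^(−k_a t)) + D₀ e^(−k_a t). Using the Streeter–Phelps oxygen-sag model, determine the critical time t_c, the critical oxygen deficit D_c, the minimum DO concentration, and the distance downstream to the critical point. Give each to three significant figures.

t_c ≈ 1.41 d; D_c ≈ 9.29 mg/L; min DO ≈ 1.01 mg/L; x_c ≈ 79.5 km

At the critical point dD/dt = 0, so k_1 L₀ e^(−k_1 t) = k_a D. Substituting D(t) from the Streeter–Phelps equation and solving for t gives
t_c = ln[(k_a/k_1)(1 − D₀(k_a−k_1)/(k_1 L₀))] / (k_a−k_1).
Here k_a−k_1 = 0.5180 d⁻¹ and 1 − D₀(k_a−k_1)/(k_1 L₀) = 1 − 3.55×0.5180/(0.372×37.6) = 0.8685, so
t_c = ln(2.392 × 0.8685) / 0.5180 = 0.7314 / 0.5180 = 1.412 d.
L(t_c) = L₀ e^(−k_1 t_c) = 37.6 × 0.5914 = 22.24 mg/L, and at the critical point k_a D_c = k_1 L, so D_c = (0.372/0.890) × 22.24 = 9.295 mg/L.
Minimum DO = C_s − D_c = 10.3 − 9.295 = 1.005 mg/L.
x_c = v t_c = 0.652 m/s × 1.412 d × 86400 s/d = 79540 m ≈ 79.5 km.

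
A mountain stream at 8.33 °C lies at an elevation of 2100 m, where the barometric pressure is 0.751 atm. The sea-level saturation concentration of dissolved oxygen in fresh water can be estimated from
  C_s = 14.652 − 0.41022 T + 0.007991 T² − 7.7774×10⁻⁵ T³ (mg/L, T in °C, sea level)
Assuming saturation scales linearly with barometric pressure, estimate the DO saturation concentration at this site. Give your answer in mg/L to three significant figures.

At sea level: C_s = 14.652 − 0.41022×8.33 + 0.007991×8.33² − 7.7774×10⁻⁵×8.33³ = 11.74 mg/L.
Pressure correction: C_s' = 11.74 × 0.751 = 8.820 mg/L.

C_s ≈ 8.82 mg/L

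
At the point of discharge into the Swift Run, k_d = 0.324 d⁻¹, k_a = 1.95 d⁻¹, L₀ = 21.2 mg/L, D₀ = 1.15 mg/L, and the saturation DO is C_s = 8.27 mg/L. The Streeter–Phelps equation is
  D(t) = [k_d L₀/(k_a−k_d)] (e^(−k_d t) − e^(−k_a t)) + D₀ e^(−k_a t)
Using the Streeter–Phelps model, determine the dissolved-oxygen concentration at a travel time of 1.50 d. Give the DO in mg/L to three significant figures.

DO ≈ 5.84 mg/L

k_d L₀/(k_a−k_d) = 0.324×21.2/(1.95−0.324) = 6.869/1.626 = 4.224 mg/L.
e^(−k_d t) = e^(−0.324×1.500) = 0.6151; e^(−k_a t) = e^(−1.95×1.500) = 0.05366.
D = 4.224 × (0.6151 − 0.05366) + 1.15 × 0.05366 = 2.372 + 0.06171 = 2.433 mg/L.
DO = C_s − D = 8.27 − 2.433 = 5.837 mg/L.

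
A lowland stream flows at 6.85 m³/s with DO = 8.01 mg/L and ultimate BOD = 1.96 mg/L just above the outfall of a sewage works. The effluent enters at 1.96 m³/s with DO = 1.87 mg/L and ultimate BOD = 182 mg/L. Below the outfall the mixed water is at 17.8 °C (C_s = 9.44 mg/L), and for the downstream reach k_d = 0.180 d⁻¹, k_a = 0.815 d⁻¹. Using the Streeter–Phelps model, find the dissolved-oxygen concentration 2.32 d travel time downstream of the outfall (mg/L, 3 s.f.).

DO ≈ 2.97 mg/L

Mixed DO = (6.85×8.01 + 1.96×1.87)/(6.85+1.96) = 58.53/8.810 = 6.644 mg/L.
Mixed L₀ = (6.85×1.96 + 1.96×182)/(8.810) = 370.1/8.810 = 42.01 mg/L.
Initial deficit D₀ = C_s − DO₀ = 9.44 − 6.644 = 2.796 mg/L.
D(2.32) = [0.180×42.01/(0.815−0.180)](e^(−0.180×2.32) − e^(−0.815×2.32)) + 2.796 e^(−0.815×2.32)
= 11.91 × (0.6586 − 0.1510) + 2.796 × 0.1510 = 6.468 mg/L.
DO = 9.44 − 6.468 = 2.972 mg/L.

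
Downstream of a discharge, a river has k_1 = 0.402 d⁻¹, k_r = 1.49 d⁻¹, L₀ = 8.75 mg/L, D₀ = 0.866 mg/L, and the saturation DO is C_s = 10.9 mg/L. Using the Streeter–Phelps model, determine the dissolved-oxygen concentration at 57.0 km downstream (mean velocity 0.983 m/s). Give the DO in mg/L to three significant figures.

DO ≈ 9.30 mg/L

Travel time t = x/v = 57.0 km / (0.983 m/s) = 57000 m / 0.983 m/s = 57990 s = 0.6711 d.
k_1 L₀/(k_r−k_1) = 0.402×8.75/(1.49−0.402) = 3.518/1.088 = 3.233 mg/L.
e^(−k_1 t) = e^(−0.402×0.6711) = 0.7635; e^(−k_r t) = e^(−1.49×0.6711) = 0.3679.
D = 3.233 × (0.7635 − 0.3679) + 0.866 × 0.3679 = 1.279 + 0.3186 = 1.598 mg/L.
DO = C_s − D = 10.9 − 1.598 = 9.302 mg/L.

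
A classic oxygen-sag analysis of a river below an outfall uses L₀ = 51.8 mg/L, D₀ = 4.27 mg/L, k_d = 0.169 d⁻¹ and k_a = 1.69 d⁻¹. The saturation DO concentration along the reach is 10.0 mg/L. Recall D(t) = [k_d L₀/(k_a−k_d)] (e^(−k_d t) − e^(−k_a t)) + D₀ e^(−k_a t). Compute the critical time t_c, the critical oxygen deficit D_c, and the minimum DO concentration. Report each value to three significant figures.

t_c ≈ 0.623 d; D_c ≈ 4.66 mg/L; min DO ≈ 5.34 mg/L

At the critical point dD/dt = 0, so k_d L₀ e^(−k_d t) = k_a D. Substituting D(t) from the Streeter–Phelps equation and solving for t gives
t_c = ln[(k_a/k_d)(1 − D₀(k_a−k_d)/(k_d L₀))] / (k_a−k_d).
Here k_a−k_d = 1.521 d⁻¹ and 1 − D₀(k_a−k_d)/(k_d L₀) = 1 − 4.27×1.521/(0.169×51.8) = 0.2581, so
t_c = ln(10.00 × 0.2581) / 1.521 = 0.9482 / 1.521 = 0.6234 d.
D_c = (k_d/k_a) L₀ e^(−k_d t_c) = (0.169/1.69) × 51.8 × e^(−0.169×0.6234) = 0.1000 × 51.8 × 0.9000 = 4.662 mg/L.
Minimum DO = C_s − D_c = 10.0 − 4.662 = 5.338 mg/L.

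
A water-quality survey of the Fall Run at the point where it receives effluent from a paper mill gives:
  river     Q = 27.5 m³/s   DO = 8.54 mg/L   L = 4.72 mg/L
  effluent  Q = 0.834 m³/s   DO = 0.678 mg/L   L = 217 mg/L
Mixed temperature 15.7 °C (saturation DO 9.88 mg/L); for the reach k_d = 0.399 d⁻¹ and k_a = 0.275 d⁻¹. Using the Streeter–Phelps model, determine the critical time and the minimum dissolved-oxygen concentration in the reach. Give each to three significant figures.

Mixed DO = (27.5×8.54 + 0.834×0.678)/(27.5+0.834) = 235.4/28.33 = 8.309 mg/L.
Mixed L₀ = (27.5×4.72 + 0.834×217)/(28.33) = 310.8/28.33 = 10.97 mg/L.
Initial deficit D₀ = C_s − DO₀ = 9.88 − 8.309 = 1.571 mg/L.
t_c = (1/-0.1240) ln[(0.275/0.399)(1 − 1.571×-0.1240/(0.399×10.97))] = -8.065 × ln(0.7199) = 2.650 d.
D_c = (0.399/0.275) × 10.97 × e^(−0.399×2.650) = 1.451 × 10.97 × 0.3473 = 5.528 mg/L.
Minimum DO = 9.88 − 5.528 = 4.352 mg/L.

t_c ≈ 2.65 d; minimum DO ≈ 4.35 mg/L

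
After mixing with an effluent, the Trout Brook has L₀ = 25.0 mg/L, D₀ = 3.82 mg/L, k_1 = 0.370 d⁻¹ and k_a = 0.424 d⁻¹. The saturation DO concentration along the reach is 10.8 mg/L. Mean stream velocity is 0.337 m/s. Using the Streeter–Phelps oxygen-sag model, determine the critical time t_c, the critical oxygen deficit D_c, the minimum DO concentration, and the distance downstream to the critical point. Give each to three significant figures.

t_c = [1/(k_a−k_1)] ln[(k_a/k_1)(1 − D₀(k_a−k_1)/(k_1 L₀))]
= [1/(0.424−0.370)] ln[(0.424/0.370)(1 − 3.82×0.05400/(0.370×25.0))]
= (1/0.05400) ln[1.146 × 0.9777] = 18.52 × ln(1.120) = 18.52 × 0.1137 = 2.105 d.
D_c = (k_1/k_a) L₀ e^(−k_1 t_c) = (0.370/0.424) × 25.0 × e^(−0.370×2.105) = 0.8726 × 25.0 × 0.4589 = 10.01 mg/L.
Minimum DO = C_s − D_c = 10.8 − 10.01 = 0.7884 mg/L.
x_c = v t_c = 0.337 m/s × 2.105 d × 86400 s/d = 61290 m ≈ 61.3 km.

t_c ≈ 2.11 d; D_c ≈ 10.0 mg/L; min DO ≈ 0.788 mg/L; x_c ≈ 61.3 km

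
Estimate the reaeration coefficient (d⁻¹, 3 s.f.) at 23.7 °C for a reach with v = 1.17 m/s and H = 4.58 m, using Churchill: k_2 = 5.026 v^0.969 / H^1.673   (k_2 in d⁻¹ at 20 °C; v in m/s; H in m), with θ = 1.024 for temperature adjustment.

k_2 ≈ 0.501 d⁻¹

k_2(20) = 5.026 × 1.17^0.969 / 4.58^1.673 = 5.026 × 1.164 / 12.75 = 0.4588 d⁻¹.
k_2(23.7) = 0.4588 × 1.024^(23.7−20) = 0.4588 × 1.092 = 0.5009 d⁻¹.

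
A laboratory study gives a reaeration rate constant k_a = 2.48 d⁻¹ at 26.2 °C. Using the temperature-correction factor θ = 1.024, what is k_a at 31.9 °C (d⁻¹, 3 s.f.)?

k_a(T₂) = k_a(T₁) · θ^(T₂−T₁) = 2.48 × 1.024^(31.9−26.2)
= 2.48 × 1.024^5.70 = 2.48 × 1.145 = 2.839 d⁻¹.

k_a ≈ 2.84 d⁻¹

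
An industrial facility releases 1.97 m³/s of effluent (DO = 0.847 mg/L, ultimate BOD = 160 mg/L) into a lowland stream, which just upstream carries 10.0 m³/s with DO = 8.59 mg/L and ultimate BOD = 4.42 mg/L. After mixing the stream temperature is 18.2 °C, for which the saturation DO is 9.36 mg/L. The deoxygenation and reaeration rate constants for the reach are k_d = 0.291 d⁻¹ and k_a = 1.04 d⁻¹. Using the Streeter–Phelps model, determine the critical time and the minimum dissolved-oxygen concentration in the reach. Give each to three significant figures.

t_c ≈ 1.44 d; minimum DO ≈ 3.84 mg/L

Mixed DO = (10.0×8.59 + 1.97×0.847)/(10.0+1.97) = 87.57/11.97 = 7.316 mg/L.
Mixed L₀ = (10.0×4.42 + 1.97×160)/(11.97) = 359.4/11.97 = 30.03 mg/L.
Initial deficit D₀ = C_s − DO₀ = 9.36 − 7.316 = 2.044 mg/L.
t_c = (1/0.7490) ln[(1.04/0.291)(1 − 2.044×0.7490/(0.291×30.03))] = 1.335 × ln(2.948) = 1.443 d.
D_c = (0.291/1.04) × 30.03 × e^(−0.291×1.443) = 0.2798 × 30.03 × 0.6571 = 5.520 mg/L.
Minimum DO = 9.36 − 5.520 = 3.840 mg/L.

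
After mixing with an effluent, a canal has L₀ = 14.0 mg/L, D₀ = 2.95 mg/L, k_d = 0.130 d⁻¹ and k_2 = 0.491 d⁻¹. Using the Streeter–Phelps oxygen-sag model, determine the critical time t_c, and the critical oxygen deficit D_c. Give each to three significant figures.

At the critical point dD/dt = 0, so k_d L₀ e^(−k_d t) = k_2 D. Substituting D(t) from the Streeter–Phelps equation and solving for t gives
t_c = ln[(k_2/k_d)(1 − D₀(k_2−k_d)/(k_d L₀))] / (k_2−k_d).
Here k_2−k_d = 0.3610 d⁻¹ and 1 − D₀(k_2−k_d)/(k_d L₀) = 1 − 2.95×0.3610/(0.130×14.0) = 0.4149, so
t_c = ln(3.777 × 0.4149) / 0.3610 = 0.4491 / 0.3610 = 1.244 d.
L(t_c) = L₀ e^(−k_d t_c) = 14.0 × 0.8507 = 11.91 mg/L, and at the critical point k_2 D_c = k_d L, so D_c = (0.130/0.491) × 11.91 = 3.153 mg/L.

t_c ≈ 1.24 d; D_c ≈ 3.15 mg/L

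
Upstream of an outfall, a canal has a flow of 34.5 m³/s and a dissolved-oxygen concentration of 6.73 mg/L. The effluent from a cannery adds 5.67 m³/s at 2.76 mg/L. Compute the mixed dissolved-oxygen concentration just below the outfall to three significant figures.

6.17 mg/L

Flow-weighted mixing: C = (Q_r C_r + Q_w C_w)/(Q_r + Q_w)
= (34.5×6.73 + 5.67×2.76)/(34.5 + 5.67) = 247.8/40.17 = 6.170 mg/L.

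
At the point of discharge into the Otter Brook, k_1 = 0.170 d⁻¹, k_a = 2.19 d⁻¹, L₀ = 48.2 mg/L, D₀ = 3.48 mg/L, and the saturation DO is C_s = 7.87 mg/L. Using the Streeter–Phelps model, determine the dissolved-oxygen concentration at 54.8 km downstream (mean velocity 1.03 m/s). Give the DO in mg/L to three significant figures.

Travel time t = x/v = 54.8 km / (1.03 m/s) = 54800 m / 1.03 m/s = 53200 s = 0.6158 d.
k_1 L₀/(k_a−k_1) = 0.170×48.2/(2.19−0.170) = 8.194/2.020 = 4.056 mg/L.
e^(−k_1 t) = e^(−0.170×0.6158) = 0.9006; e^(−k_a t) = e^(−2.19×0.6158) = 0.2596.
D = 4.056 × (0.9006 − 0.2596) + 3.48 × 0.2596 = 2.600 + 0.9034 = 3.504 mg/L.
DO = C_s − D = 7.87 − 3.504 = 4.366 mg/L.

DO ≈ 4.37 mg/L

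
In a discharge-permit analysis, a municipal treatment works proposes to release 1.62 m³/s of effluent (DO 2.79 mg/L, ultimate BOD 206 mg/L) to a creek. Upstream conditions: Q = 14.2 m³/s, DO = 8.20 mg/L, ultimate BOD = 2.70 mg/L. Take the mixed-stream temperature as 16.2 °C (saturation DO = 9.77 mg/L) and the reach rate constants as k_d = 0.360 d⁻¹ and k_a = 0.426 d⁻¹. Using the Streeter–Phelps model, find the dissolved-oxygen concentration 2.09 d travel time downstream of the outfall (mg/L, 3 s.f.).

DO ≈ 1.11 mg/L

Mixed DO = (14.2×8.20 + 1.62×2.79)/(14.2+1.62) = 121.0/15.82 = 7.646 mg/L.
Mixed L₀ = (14.2×2.70 + 1.62×206)/(15.82) = 372.1/15.82 = 23.52 mg/L.
Initial deficit D₀ = C_s − DO₀ = 9.77 − 7.646 = 2.124 mg/L.
D(2.09) = [0.360×23.52/(0.426−0.360)](e^(−0.360×2.09) − e^(−0.426×2.09)) + 2.124 e^(−0.426×2.09)
= 128.3 × (0.4712 − 0.4105) + 2.124 × 0.4105 = 8.661 mg/L.
DO = 9.77 − 8.661 = 1.109 mg/L.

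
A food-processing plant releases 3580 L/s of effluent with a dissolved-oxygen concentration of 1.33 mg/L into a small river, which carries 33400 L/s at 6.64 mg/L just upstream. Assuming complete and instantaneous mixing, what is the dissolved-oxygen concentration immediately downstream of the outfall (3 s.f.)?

6.13 mg/L

Flow-weighted mixing: C = (Q_r C_r + Q_w C_w)/(Q_r + Q_w)
= (33400×6.64 + 3580×1.33)/(33400 + 3580) = 226500/36980 = 6.126 mg/L.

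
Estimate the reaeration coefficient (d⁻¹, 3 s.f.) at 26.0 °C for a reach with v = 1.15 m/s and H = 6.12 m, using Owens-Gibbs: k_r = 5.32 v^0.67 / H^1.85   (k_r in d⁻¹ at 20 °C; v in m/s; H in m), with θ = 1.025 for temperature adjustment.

k_r(20) = 5.32 × 1.15^0.67 / 6.12^1.85 = 5.32 × 1.098 / 28.54 = 0.2047 d⁻¹.
k_r(26.0) = 0.2047 × 1.025^(26.0−20) = 0.2047 × 1.160 = 0.2374 d⁻¹.

k_r ≈ 0.237 d⁻¹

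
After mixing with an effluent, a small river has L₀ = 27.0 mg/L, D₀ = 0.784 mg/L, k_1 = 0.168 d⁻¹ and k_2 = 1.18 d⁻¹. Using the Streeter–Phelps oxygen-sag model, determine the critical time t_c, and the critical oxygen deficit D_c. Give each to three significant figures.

t_c ≈ 1.74 d; D_c ≈ 2.87 mg/L

t_c = [1/(k_2−k_1)] ln[(k_2/k_1)(1 − D₀(k_2−k_1)/(k_1 L₀))]
= [1/(1.18−0.168)] ln[(1.18/0.168)(1 − 0.784×1.012/(0.168×27.0))]
= (1/1.012) ln[7.024 × 0.8251] = 0.9881 × ln(5.795) = 0.9881 × 1.757 = 1.736 d.
D_c = (k_1/k_2) L₀ e^(−k_1 t_c) = (0.168/1.18) × 27.0 × e^(−0.168×1.736) = 0.1424 × 27.0 × 0.7470 = 2.872 mg/L.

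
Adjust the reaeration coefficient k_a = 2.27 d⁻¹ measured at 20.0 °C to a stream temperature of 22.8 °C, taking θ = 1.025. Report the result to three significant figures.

k_a ≈ 2.43 d⁻¹

k_a(T₂) = k_a(T₁) · θ^(T₂−T₁) = 2.27 × 1.025^(22.8−20.0)
= 2.27 × 1.025^2.80 = 2.27 × 1.072 = 2.432 d⁻¹.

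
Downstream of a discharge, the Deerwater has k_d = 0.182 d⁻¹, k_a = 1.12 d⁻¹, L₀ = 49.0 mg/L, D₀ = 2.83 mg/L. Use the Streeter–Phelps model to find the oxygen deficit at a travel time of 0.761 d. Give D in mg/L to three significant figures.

D ≈ 5.43 mg/L

k_d L₀/(k_a−k_d) = 0.182×49.0/(1.12−0.182) = 8.918/0.9380 = 9.507 mg/L.
e^(−k_d t) = e^(−0.182×0.7610) = 0.8707; e^(−k_a t) = e^(−1.12×0.7610) = 0.4264.
D = 9.507 × (0.8707 − 0.4264) + 2.83 × 0.4264 = 4.224 + 1.207 = 5.430 mg/L.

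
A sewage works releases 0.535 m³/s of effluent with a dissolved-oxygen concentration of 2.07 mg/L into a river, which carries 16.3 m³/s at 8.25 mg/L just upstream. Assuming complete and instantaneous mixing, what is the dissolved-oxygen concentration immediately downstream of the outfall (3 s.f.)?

Flow-weighted mixing: C = (Q_r C_r + Q_w C_w)/(Q_r + Q_w)
= (16.3×8.25 + 0.535×2.07)/(16.3 + 0.535) = 135.6/16.84 = 8.054 mg/L.

8.05 mg/L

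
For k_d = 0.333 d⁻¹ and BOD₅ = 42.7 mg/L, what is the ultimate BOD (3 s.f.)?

BOD₅ = L₀(1 − e^(−5k_d)) ⇒ L₀ = BOD₅ / (1 − e^(−5×0.333))
= 42.7 / (1 − 0.1892) = 42.7 / 0.8108 = 52.66 mg/L.

L₀ ≈ 52.7 mg/L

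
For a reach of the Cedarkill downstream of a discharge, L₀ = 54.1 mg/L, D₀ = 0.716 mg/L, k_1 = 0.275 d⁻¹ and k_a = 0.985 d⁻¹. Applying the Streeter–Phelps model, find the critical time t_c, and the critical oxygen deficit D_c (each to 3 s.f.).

At the critical point dD/dt = 0, so k_1 L₀ e^(−k_1 t) = k_a D. Substituting D(t) from the Streeter–Phelps equation and solving for t gives
t_c = ln[(k_a/k_1)(1 − D₀(k_a−k_1)/(k_1 L₀))] / (k_a−k_1).
Here k_a−k_1 = 0.7100 d⁻¹ and 1 − D₀(k_a−k_1)/(k_1 L₀) = 1 − 0.716×0.7100/(0.275×54.1) = 0.9658, so
t_c = ln(3.582 × 0.9658) / 0.7100 = 1.241 / 0.7100 = 1.748 d.
D_c = (k_1/k_a) L₀ e^(−k_1 t_c) = (0.275/0.985) × 54.1 × e^(−0.275×1.748) = 0.2792 × 54.1 × 0.6183 = 9.340 mg/L.

t_c ≈ 1.75 d; D_c ≈ 9.34 mg/L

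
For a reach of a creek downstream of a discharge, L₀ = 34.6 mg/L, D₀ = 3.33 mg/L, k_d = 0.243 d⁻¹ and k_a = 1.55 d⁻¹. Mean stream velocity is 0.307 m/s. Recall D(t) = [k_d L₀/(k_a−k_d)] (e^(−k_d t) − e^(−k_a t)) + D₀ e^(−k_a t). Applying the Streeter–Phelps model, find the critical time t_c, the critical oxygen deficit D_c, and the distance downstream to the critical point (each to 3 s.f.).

t_c = [1/(k_a−k_d)] ln[(k_a/k_d)(1 − D₀(k_a−k_d)/(k_d L₀))]
= [1/(1.55−0.243)] ln[(1.55/0.243)(1 − 3.33×1.307/(0.243×34.6))]
= (1/1.307) ln[6.379 × 0.4823] = 0.7651 × ln(3.077) = 0.7651 × 1.124 = 0.8599 d.
L(t_c) = L₀ e^(−k_d t_c) = 34.6 × 0.8114 = 28.08 mg/L, and at the critical point k_a D_c = k_d L, so D_c = (0.243/1.55) × 28.08 = 4.402 mg/L.
x_c = v t_c = 0.307 m/s × 0.8599 d × 86400 s/d = 22810 m ≈ 22.8 km.

t_c ≈ 0.860 d; D_c ≈ 4.40 mg/L; x_c ≈ 22.8 km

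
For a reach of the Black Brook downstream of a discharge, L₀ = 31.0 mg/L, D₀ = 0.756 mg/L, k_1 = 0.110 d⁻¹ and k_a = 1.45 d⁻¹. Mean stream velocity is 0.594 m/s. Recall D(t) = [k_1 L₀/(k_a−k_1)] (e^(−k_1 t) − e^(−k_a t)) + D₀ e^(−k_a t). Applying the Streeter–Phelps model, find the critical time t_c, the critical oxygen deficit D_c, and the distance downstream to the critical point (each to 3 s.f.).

t_c ≈ 1.66 d; D_c ≈ 1.96 mg/L; x_c ≈ 85.3 km

With k_a/k_1 = 13.18 and 1 − D₀(k_a−k_1)/(k_1 L₀) = 0.7029,
t_c = ln(13.18 × 0.7029) / (1.45 − 0.110) = ln(9.266) / 1.340 = 2.226/1.340 = 1.661 d.
L(t_c) = L₀ e^(−k_1 t_c) = 31.0 × 0.8330 = 25.82 mg/L, and at the critical point k_a D_c = k_1 L, so D_c = (0.110/1.45) × 25.82 = 1.959 mg/L.
x_c = v t_c = 0.594 m/s × 1.661 d × 86400 s/d = 85270 m ≈ 85.3 km.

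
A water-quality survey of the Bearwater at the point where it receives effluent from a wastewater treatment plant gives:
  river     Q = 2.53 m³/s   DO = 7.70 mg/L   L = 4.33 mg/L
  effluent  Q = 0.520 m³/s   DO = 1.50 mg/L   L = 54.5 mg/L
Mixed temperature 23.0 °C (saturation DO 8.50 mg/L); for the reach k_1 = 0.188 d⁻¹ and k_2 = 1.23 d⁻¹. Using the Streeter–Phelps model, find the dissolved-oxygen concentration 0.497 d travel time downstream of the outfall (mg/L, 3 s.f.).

Mixed DO = (2.53×7.70 + 0.520×1.50)/(2.53+0.520) = 20.26/3.050 = 6.643 mg/L.
Mixed L₀ = (2.53×4.33 + 0.520×54.5)/(3.050) = 39.29/3.050 = 12.88 mg/L.
Initial deficit D₀ = C_s − DO₀ = 8.50 − 6.643 = 1.857 mg/L.
D(0.497) = [0.188×12.88/(1.23−0.188)](e^(−0.188×0.497) − e^(−1.23×0.497)) + 1.857 e^(−1.23×0.497)
= 2.324 × (0.9108 − 0.5426) + 1.857 × 0.5426 = 1.863 mg/L.
DO = 8.50 − 1.863 = 6.637 mg/L.

DO ≈ 6.64 mg/L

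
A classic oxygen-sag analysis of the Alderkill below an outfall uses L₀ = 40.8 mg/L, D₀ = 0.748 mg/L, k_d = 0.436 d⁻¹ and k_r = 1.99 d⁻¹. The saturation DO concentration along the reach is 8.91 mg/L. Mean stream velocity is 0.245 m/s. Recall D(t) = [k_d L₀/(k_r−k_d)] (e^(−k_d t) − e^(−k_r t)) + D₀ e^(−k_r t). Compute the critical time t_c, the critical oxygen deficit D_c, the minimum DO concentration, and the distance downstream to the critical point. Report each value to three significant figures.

t_c = [1/(k_r−k_d)] ln[(k_r/k_d)(1 − D₀(k_r−k_d)/(k_d L₀))]
= [1/(1.99−0.436)] ln[(1.99/0.436)(1 − 0.748×1.554/(0.436×40.8))]
= (1/1.554) ln[4.564 × 0.9347] = 0.6435 × ln(4.266) = 0.6435 × 1.451 = 0.9335 d.
D_c = (k_d/k_r) L₀ e^(−k_d t_c) = (0.436/1.99) × 40.8 × e^(−0.436×0.9335) = 0.2191 × 40.8 × 0.6656 = 5.950 mg/L.
Minimum DO = C_s − D_c = 8.91 − 5.950 = 2.960 mg/L.
x_c = v t_c = 0.245 m/s × 0.9335 d × 86400 s/d = 19760 m ≈ 19.8 km.

t_c ≈ 0.934 d; D_c ≈ 5.95 mg/L; min DO ≈ 2.96 mg/L; x_c ≈ 19.8 km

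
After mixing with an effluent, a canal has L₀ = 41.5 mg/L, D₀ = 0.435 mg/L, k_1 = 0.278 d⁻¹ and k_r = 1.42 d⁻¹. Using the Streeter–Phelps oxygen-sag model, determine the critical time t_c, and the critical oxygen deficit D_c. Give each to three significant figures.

With k_r/k_1 = 5.108 and 1 − D₀(k_r−k_1)/(k_1 L₀) = 0.9569,
t_c = ln(5.108 × 0.9569) / (1.42 − 0.278) = ln(4.888) / 1.142 = 1.587/1.142 = 1.389 d.
D_c = (k_1/k_r) L₀ e^(−k_1 t_c) = (0.278/1.42) × 41.5 × e^(−0.278×1.389) = 0.1958 × 41.5 × 0.6796 = 5.521 mg/L.

t_c ≈ 1.39 d; D_c ≈ 5.52 mg/L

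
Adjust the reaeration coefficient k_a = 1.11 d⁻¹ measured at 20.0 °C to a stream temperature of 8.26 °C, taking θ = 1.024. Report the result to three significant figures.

k_a ≈ 0.840 d⁻¹

k_a(T₂) = k_a(T₁) · θ^(T₂−T₁) = 1.11 × 1.024^(8.26−20.0)
= 1.11 × 1.024^-11.7 = 1.11 × 0.7570 = 0.8402 d⁻¹.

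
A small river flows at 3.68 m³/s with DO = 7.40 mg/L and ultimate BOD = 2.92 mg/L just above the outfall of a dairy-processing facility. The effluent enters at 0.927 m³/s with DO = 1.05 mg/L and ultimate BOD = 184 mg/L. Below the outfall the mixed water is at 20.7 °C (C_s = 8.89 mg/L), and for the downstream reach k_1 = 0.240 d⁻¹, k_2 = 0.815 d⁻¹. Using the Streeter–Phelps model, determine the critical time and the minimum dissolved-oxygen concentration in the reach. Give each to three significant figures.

t_c ≈ 1.81 d; minimum DO ≈ 1.38 mg/L

Mixed DO = (3.68×7.40 + 0.927×1.05)/(3.68+0.927) = 28.21/4.607 = 6.122 mg/L.
Mixed L₀ = (3.68×2.92 + 0.927×184)/(4.607) = 181.3/4.607 = 39.36 mg/L.
Initial deficit D₀ = C_s − DO₀ = 8.89 − 6.122 = 2.768 mg/L.
t_c = (1/0.5750) ln[(0.815/0.240)(1 − 2.768×0.5750/(0.240×39.36))] = 1.739 × ln(2.824) = 1.805 d.
D_c = (0.240/0.815) × 39.36 × e^(−0.240×1.805) = 0.2945 × 39.36 × 0.6484 = 7.514 mg/L.
Minimum DO = 8.89 − 7.514 = 1.376 mg/L.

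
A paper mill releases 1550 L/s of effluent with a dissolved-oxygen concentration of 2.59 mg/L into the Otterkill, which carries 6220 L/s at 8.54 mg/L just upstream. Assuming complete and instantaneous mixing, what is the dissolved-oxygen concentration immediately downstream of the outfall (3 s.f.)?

Flow-weighted mixing: C = (Q_r C_r + Q_w C_w)/(Q_r + Q_w)
= (6220×8.54 + 1550×2.59)/(6220 + 1550) = 57130/7770 = 7.353 mg/L.

7.35 mg/L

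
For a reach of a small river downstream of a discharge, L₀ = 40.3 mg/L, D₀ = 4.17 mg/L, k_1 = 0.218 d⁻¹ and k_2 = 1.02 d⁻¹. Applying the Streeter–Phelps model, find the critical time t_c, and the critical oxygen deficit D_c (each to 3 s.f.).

With k_2/k_1 = 4.679 and 1 − D₀(k_2−k_1)/(k_1 L₀) = 0.6193,
t_c = ln(4.679 × 0.6193) / (1.02 − 0.218) = ln(2.898) / 0.8020 = 1.064/0.8020 = 1.327 d.
L(t_c) = L₀ e^(−k_1 t_c) = 40.3 × 0.7489 = 30.18 mg/L, and at the critical point k_2 D_c = k_1 L, so D_c = (0.218/1.02) × 30.18 = 6.450 mg/L.

t_c ≈ 1.33 d; D_c ≈ 6.45 mg/L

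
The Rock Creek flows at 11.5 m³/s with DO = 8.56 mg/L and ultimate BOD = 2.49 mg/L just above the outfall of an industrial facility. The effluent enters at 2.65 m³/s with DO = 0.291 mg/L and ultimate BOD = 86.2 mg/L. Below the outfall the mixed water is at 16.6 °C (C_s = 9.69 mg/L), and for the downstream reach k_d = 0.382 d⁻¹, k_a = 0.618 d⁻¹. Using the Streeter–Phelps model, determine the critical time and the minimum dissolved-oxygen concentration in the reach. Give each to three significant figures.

Mixed DO = (11.5×8.56 + 2.65×0.291)/(11.5+2.65) = 99.21/14.15 = 7.011 mg/L.
Mixed L₀ = (11.5×2.49 + 2.65×86.2)/(14.15) = 257.1/14.15 = 18.17 mg/L.
Initial deficit D₀ = C_s − DO₀ = 9.69 − 7.011 = 2.679 mg/L.
t_c = (1/0.2360) ln[(0.618/0.382)(1 − 2.679×0.2360/(0.382×18.17))] = 4.237 × ln(1.470) = 1.634 d.
D_c = (0.382/0.618) × 18.17 × e^(−0.382×1.634) = 0.6181 × 18.17 × 0.5358 = 6.016 mg/L.
Minimum DO = 9.69 − 6.016 = 3.674 mg/L.

t_c ≈ 1.63 d; minimum DO ≈ 3.67 mg/L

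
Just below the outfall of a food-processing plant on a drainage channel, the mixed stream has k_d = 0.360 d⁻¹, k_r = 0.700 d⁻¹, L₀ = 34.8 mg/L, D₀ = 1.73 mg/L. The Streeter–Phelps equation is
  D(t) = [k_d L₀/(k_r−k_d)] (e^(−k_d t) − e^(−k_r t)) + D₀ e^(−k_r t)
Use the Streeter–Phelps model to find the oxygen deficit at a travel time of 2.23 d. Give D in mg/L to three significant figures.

k_d L₀/(k_r−k_d) = 0.360×34.8/(0.700−0.360) = 12.53/0.3400 = 36.85 mg/L.
e^(−k_d t) = e^(−0.360×2.230) = 0.4481; e^(−k_r t) = e^(−0.700×2.230) = 0.2099.
D = 36.85 × (0.4481 − 0.2099) + 1.73 × 0.2099 = 8.775 + 0.3632 = 9.138 mg/L.

D ≈ 9.14 mg/L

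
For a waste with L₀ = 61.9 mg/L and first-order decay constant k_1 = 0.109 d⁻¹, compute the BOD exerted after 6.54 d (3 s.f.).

y ≈ 31.6 mg/L

y_t = L₀(1 − e^(−k_1 t)) = 61.9 × (1 − e^(−0.109×6.54))
= 61.9 × (1 − 0.4902) = 61.9 × 0.5098 = 31.55 mg/L.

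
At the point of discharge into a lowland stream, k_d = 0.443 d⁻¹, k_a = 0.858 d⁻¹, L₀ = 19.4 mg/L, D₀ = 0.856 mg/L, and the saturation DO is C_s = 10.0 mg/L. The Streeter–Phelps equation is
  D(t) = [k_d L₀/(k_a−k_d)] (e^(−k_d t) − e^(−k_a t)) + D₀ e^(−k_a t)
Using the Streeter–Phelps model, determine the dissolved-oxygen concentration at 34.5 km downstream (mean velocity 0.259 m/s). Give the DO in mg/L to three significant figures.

Travel time t = x/v = 34.5 km / (0.259 m/s) = 34500 m / 0.259 m/s = 133200 s = 1.542 d.
k_d L₀/(k_a−k_d) = 0.443×19.4/(0.858−0.443) = 8.594/0.4150 = 20.71 mg/L.
e^(−k_d t) = e^(−0.443×1.542) = 0.5051; e^(−k_a t) = e^(−0.858×1.542) = 0.2664.
D = 20.71 × (0.5051 − 0.2664) + 0.856 × 0.2664 = 4.944 + 0.2280 = 5.172 mg/L.
DO = C_s − D = 10.0 − 5.172 = 4.828 mg/L.

DO ≈ 4.83 mg/L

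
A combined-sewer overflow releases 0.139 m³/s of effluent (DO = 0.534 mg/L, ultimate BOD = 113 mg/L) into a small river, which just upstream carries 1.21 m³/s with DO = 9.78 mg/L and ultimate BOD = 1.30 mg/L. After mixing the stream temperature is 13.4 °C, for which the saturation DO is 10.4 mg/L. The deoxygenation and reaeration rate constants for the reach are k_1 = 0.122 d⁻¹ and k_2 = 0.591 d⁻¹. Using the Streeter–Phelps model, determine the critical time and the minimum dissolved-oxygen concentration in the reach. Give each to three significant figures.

Mixed DO = (1.21×9.78 + 0.139×0.534)/(1.21+0.139) = 11.91/1.349 = 8.827 mg/L.
Mixed L₀ = (1.21×1.30 + 0.139×113)/(1.349) = 17.28/1.349 = 12.81 mg/L.
Initial deficit D₀ = C_s − DO₀ = 10.4 − 8.827 = 1.573 mg/L.
t_c = (1/0.4690) ln[(0.591/0.122)(1 − 1.573×0.4690/(0.122×12.81))] = 2.132 × ln(2.558) = 2.002 d.
D_c = (0.122/0.591) × 12.81 × e^(−0.122×2.002) = 0.2064 × 12.81 × 0.7833 = 2.071 mg/L.
Minimum DO = 10.4 − 2.071 = 8.329 mg/L.

t_c ≈ 2.00 d; minimum DO ≈ 8.33 mg/L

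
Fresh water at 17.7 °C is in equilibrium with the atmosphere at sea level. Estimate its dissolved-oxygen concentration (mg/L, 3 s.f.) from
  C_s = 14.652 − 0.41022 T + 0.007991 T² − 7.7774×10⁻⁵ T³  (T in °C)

C_s ≈ 9.46 mg/L

C_s = 14.652 − 0.41022×17.7 + 0.007991×17.7² − 7.7774×10⁻⁵×17.7³ = 9.463 mg/L.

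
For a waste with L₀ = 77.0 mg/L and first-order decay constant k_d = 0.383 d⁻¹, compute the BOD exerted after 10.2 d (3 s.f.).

y ≈ 75.5 mg/L

y_t = L₀(1 − e^(−k_d t)) = 77.0 × (1 − e^(−0.383×10.2))
= 77.0 × (1 − 0.02011) = 77.0 × 0.9799 = 75.45 mg/L.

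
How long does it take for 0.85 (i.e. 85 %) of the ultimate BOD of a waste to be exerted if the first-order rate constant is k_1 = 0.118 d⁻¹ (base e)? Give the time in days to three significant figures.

t ≈ 16.1 d

y/L₀ = 1 − e^(−k_1 t) = 0.85 ⇒ e^(−k_1 t) = 0.150
t = −ln(0.150) / 0.118 = 1.897 / 0.118 = 16.08 d.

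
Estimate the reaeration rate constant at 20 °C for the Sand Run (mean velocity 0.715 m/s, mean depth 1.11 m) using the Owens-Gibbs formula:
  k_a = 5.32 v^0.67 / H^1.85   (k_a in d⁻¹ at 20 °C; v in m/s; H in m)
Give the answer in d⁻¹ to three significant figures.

k_a ≈ 3.50 d⁻¹

k_a = 5.32 × 0.715^0.67 / 1.11^1.85 = 5.32 × 0.7987 / 1.213 = 3.503 d⁻¹.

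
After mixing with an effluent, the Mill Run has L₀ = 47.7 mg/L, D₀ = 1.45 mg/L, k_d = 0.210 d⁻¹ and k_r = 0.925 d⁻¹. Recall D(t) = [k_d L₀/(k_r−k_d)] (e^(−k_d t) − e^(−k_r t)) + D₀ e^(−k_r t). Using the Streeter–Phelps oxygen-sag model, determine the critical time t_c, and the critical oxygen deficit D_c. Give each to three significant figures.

t_c = [1/(k_r−k_d)] ln[(k_r/k_d)(1 − D₀(k_r−k_d)/(k_d L₀))]
= [1/(0.925−0.210)] ln[(0.925/0.210)(1 − 1.45×0.7150/(0.210×47.7))]
= (1/0.7150) ln[4.405 × 0.8965] = 1.399 × ln(3.949) = 1.399 × 1.373 = 1.921 d.
L(t_c) = L₀ e^(−k_d t_c) = 47.7 × 0.6681 = 31.87 mg/L, and at the critical point k_r D_c = k_d L, so D_c = (0.210/0.925) × 31.87 = 7.234 mg/L.

t_c ≈ 1.92 d; D_c ≈ 7.23 mg/L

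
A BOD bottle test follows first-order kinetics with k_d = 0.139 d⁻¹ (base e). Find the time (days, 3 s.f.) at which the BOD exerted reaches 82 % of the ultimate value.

y/L₀ = 1 − e^(−k_d t) = 0.82 ⇒ e^(−k_d t) = 0.180
t = −ln(0.180) / 0.139 = 1.715 / 0.139 = 12.34 d.

t ≈ 12.3 d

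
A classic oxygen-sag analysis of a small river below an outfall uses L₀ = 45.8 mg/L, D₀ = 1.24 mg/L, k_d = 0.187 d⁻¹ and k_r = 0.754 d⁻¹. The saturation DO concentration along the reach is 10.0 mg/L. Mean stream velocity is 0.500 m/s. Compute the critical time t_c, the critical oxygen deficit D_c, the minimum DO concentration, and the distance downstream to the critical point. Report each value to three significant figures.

At the critical point dD/dt = 0, so k_d L₀ e^(−k_d t) = k_r D. Substituting D(t) from the Streeter–Phelps equation and solving for t gives
t_c = ln[(k_r/k_d)(1 − D₀(k_r−k_d)/(k_d L₀))] / (k_r−k_d).
Here k_r−k_d = 0.5670 d⁻¹ and 1 − D₀(k_r−k_d)/(k_d L₀) = 1 − 1.24×0.5670/(0.187×45.8) = 0.9179, so
t_c = ln(4.032 × 0.9179) / 0.5670 = 1.309 / 0.5670 = 2.308 d.
L(t_c) = L₀ e^(−k_d t_c) = 45.8 × 0.6495 = 29.75 mg/L, and at the critical point k_r D_c = k_d L, so D_c = (0.187/0.754) × 29.75 = 7.377 mg/L.
Minimum DO = C_s − D_c = 10.0 − 7.377 = 2.623 mg/L.
x_c = v t_c = 0.500 m/s × 2.308 d × 86400 s/d = 99700 m ≈ 99.7 km.

t_c ≈ 2.31 d; D_c ≈ 7.38 mg/L; min DO ≈ 2.62 mg/L; x_c ≈ 99.7 km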